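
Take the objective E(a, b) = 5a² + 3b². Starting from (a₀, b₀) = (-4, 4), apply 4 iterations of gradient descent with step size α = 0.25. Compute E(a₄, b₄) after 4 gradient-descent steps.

2050.5

∇E = (10a, 6b)
(a₁, b₁) = (-4, 4) − 0.25·(-40, 24) = (6, -2)
(a₂, b₂) = (6, -2) − 0.25·(60, -12) = (-9, 1)
(a₃, b₃) = (-9, 1) − 0.25·(-90, 6) = (13.5, -0.5)
(a₄, b₄) = (13.5, -0.5) − 0.25·(135, -3) = (-20.25, 0.25)
E(-20.25, 0.25) = 2050.5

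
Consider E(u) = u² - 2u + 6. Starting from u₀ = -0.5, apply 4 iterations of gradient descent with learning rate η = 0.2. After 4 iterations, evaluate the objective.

E′(u) = 2u - 2
u₁ = -0.5 − 0.2·(-3) = 0.1
u₂ = 0.1 − 0.2·(-1.8) = 0.46
u₃ = 0.46 − 0.2·(-1.08) = 0.676
u₄ = 0.676 − 0.2·(-0.648) = 0.8056
E(0.8056) = 5.03779136

5.03779136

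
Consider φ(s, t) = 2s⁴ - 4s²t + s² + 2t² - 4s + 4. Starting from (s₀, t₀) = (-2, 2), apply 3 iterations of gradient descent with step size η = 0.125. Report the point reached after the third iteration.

(3444.140625, 119.28125)

∇φ = (8s³ - 8st + 2s - 4, -4s² + 4t)
(s₁, t₁) = (-2, 2) − 0.125·(-40, -8) = (3, 3)
(s₂, t₂) = (3, 3) − 0.125·(146, -24) = (-15.25, 6)
(s₃, t₃) = (-15.25, 6) − 0.125·(-27675.125, -906.25) = (3444.140625, 119.28125)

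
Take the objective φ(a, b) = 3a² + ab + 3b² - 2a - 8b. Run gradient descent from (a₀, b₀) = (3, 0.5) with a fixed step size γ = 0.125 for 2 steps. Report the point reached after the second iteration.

(0.390625, 1.0703125)

∇φ = (6a + b - 2, a + 6b - 8)
Step 1: at (3, 0.5), ∇φ = (16.5, -2) → (3, 0.5) − 0.125·(16.5, -2) = (0.9375, 0.75)
Step 2: at (0.9375, 0.75), ∇φ = (4.375, -2.5625) → (0.9375, 0.75) − 0.125·(4.375, -2.5625) = (0.390625, 1.0703125)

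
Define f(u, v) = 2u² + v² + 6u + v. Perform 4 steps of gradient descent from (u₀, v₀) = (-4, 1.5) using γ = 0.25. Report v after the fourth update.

∇f = (4u + 6, 2v + 1)
(u₁, v₁) = (-4, 1.5) − 0.25·(-10, 4) = (-1.5, 0.5)
(u₂, v₂) = (-1.5, 0.5) − 0.25·(0, 2) = (-1.5, 0)
(u₃, v₃) = (-1.5, 0) − 0.25·(0, 1) = (-1.5, -0.25)
(u₄, v₄) = (-1.5, -0.25) − 0.25·(0, 0.5) = (-1.5, -0.375)
v = -0.375

-0.375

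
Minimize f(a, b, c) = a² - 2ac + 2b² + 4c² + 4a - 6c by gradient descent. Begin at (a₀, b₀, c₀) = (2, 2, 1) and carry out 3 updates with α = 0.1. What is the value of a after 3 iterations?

∇f = (2a - 2c + 4, 4b, -2a + 8c - 6)
Step 1: at (2, 2, 1), ∇f = (6, 8, -2) → (2, 2, 1) − 0.1·(6, 8, -2) = (1.4, 1.2, 1.2)
Step 2: at (1.4, 1.2, 1.2), ∇f = (4.4, 4.8, 0.8) → (1.4, 1.2, 1.2) − 0.1·(4.4, 4.8, 0.8) = (0.96, 0.72, 1.12)
Step 3: at (0.96, 0.72, 1.12), ∇f = (3.68, 2.88, 1.04) → (0.96, 0.72, 1.12) − 0.1·(3.68, 2.88, 1.04) = (0.592, 0.432, 1.016)
a = 0.592

0.592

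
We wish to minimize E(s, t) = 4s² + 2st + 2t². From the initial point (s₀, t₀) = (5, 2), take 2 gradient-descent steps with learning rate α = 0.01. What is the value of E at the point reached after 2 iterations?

∇E = (8s + 2t, 2s + 4t)
Step 1: at (5, 2), ∇E = (44, 18) → (5, 2) − 0.01·(44, 18) = (4.56, 1.82)
Step 2: at (4.56, 1.82), ∇E = (40.12, 16.4) → (4.56, 1.82) − 0.01·(40.12, 16.4) = (4.1588, 1.656)
E(4.1588, 1.656) = 88.44108736

88.44108736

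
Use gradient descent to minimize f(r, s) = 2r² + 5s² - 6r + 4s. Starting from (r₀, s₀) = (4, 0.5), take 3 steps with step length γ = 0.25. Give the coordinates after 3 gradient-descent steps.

∇f = (4r - 6, 10s + 4)
Step 1: at (4, 0.5), ∇f = (10, 9) → (4, 0.5) − 0.25·(10, 9) = (1.5, -1.75)
Step 2: at (1.5, -1.75), ∇f = (0, -13.5) → (1.5, -1.75) − 0.25·(0, -13.5) = (1.5, 1.625)
Step 3: at (1.5, 1.625), ∇f = (0, 20.25) → (1.5, 1.625) − 0.25·(0, 20.25) = (1.5, -3.4375)

(1.5, -3.4375)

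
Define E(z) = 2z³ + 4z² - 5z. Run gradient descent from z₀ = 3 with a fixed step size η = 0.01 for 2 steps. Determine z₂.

1.829226

E′(z) = 6z² + 8z - 5
z₁ = 3 − 0.01·73 = 2.27
z₂ = 2.27 − 0.01·44.0774 = 1.829226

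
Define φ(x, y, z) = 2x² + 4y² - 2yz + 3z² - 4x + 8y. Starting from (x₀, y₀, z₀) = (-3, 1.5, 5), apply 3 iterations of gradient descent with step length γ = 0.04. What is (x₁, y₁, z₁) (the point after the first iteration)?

∇φ = (4x - 4, 8y - 2z + 8, -2y + 6z)
(x₁, y₁, z₁) = (-3, 1.5, 5) − 0.04·(-16, 10, 27) = (-2.36, 1.1, 3.92)

(-2.36, 1.1, 3.92)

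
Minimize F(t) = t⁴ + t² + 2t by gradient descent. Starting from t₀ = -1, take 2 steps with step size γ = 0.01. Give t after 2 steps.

F′(t) = 4t³ + 2t + 2
Step 1: F′(-1) = -4; t₁ = -1 − 0.01·(-4) = -0.96
Step 2: F′(-0.96) = -3.458944; t₂ = -0.96 − 0.01·(-3.458944) = -0.92541056

-0.92541056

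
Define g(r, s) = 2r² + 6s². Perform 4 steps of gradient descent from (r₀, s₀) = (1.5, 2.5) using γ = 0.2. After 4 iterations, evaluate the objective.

553.42090752

∇g = (4r, 12s)
(r₁, s₁) = (1.5, 2.5) − 0.2·(6, 30) = (0.3, -3.5)
(r₂, s₂) = (0.3, -3.5) − 0.2·(1.2, -42) = (0.06, 4.9)
(r₃, s₃) = (0.06, 4.9) − 0.2·(0.24, 58.8) = (0.012, -6.86)
(r₄, s₄) = (0.012, -6.86) − 0.2·(0.048, -82.32) = (0.0024, 9.604)
g(0.0024, 9.604) = 553.42090752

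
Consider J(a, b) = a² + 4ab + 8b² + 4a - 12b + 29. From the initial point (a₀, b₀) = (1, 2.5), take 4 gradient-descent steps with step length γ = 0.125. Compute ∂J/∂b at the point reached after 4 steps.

54.625

∇J = (2a + 4b + 4, 4a + 16b - 12)
(a₁, b₁) = (1, 2.5) − 0.125·(16, 32) = (-1, -1.5)
(a₂, b₂) = (-1, -1.5) − 0.125·(-4, -40) = (-0.5, 3.5)
(a₃, b₃) = (-0.5, 3.5) − 0.125·(17, 42) = (-2.625, -1.75)
(a₄, b₄) = (-2.625, -1.75) − 0.125·(-8.25, -50.5) = (-1.59375, 4.5625)
∂J/∂b at (-1.59375, 4.5625) = 54.625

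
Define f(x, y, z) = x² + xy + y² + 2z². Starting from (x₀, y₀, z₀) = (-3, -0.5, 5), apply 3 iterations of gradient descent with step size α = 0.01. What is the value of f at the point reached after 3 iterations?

48.26188251352425

∇f = (2x + y, x + 2y, 4z)
(x₁, y₁, z₁) = (-3, -0.5, 5) − 0.01·(-6.5, -4, 20) = (-2.935, -0.46, 4.8)
(x₂, y₂, z₂) = (-2.935, -0.46, 4.8) − 0.01·(-6.33, -3.855, 19.2) = (-2.8717, -0.42145, 4.608)
(x₃, y₃, z₃) = (-2.8717, -0.42145, 4.608) − 0.01·(-6.16485, -3.7146, 18.432) = (-2.8100515, -0.384304, 4.42368)
f(-2.8100515, -0.384304, 4.42368) = 48.26188251352425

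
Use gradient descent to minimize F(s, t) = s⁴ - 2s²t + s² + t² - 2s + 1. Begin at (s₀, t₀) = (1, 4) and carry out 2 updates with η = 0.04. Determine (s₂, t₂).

(1.81328128, 3.634432)

∇F = (4s³ - 4st + 2s - 2, -2s² + 2t)
Step 1: at (1, 4), ∇F = (-12, 6) → (1, 4) − 0.04·(-12, 6) = (1.48, 3.76)
Step 2: at (1.48, 3.76), ∇F = (-8.332032, 3.1392) → (1.48, 3.76) − 0.04·(-8.332032, 3.1392) = (1.81328128, 3.634432)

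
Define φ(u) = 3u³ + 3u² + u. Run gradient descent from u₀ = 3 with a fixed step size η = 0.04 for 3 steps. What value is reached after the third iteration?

φ′(u) = 9u² + 6u + 1
u₁ = 3 − 0.04·100 = -1
u₂ = -1 − 0.04·4 = -1.16
u₃ = -1.16 − 0.04·6.1504 = -1.406016

-1.406016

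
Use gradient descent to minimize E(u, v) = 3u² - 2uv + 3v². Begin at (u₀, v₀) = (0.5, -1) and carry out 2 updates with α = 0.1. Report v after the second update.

∇E = (6u - 2v, -2u + 6v)
(u₁, v₁) = (0.5, -1) − 0.1·(5, -7) = (0, -0.3)
(u₂, v₂) = (0, -0.3) − 0.1·(0.6, -1.8) = (-0.06, -0.12)
v = -0.12

-0.12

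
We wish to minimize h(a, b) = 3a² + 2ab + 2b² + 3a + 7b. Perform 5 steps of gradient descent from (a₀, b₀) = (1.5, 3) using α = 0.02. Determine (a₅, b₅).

∇h = (6a + 2b + 3, 2a + 4b + 7)
(a₁, b₁) = (1.5, 3) − 0.02·(18, 22) = (1.14, 2.56)
(a₂, b₂) = (1.14, 2.56) − 0.02·(14.96, 19.52) = (0.8408, 2.1696)
(a₃, b₃) = (0.8408, 2.1696) − 0.02·(12.384, 17.36) = (0.59312, 1.8224)
(a₄, b₄) = (0.59312, 1.8224) − 0.02·(10.20352, 15.47584) = (0.3890496, 1.5128832)
(a₅, b₅) = (0.3890496, 1.5128832) − 0.02·(8.360064, 13.829632) = (0.22184832, 1.23629056)

(0.22184832, 1.23629056)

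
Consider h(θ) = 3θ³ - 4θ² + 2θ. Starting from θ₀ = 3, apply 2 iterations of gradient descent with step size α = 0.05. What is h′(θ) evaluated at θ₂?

h′(θ) = 9θ² - 8θ + 2
θ₁ = 3 − 0.05·59 = 0.05
θ₂ = 0.05 − 0.05·1.6225 = -0.031125
h′(θ) at (-0.031125) = 2.257718890625

2.257718890625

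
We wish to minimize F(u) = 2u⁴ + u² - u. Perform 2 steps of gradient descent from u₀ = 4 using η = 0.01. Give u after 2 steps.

-1.02138728

F′(u) = 8u³ + 2u - 1
Step 1: F′(4) = 519; u₁ = 4 − 0.01·519 = -1.19
Step 2: F′(-1.19) = -16.861272; u₂ = -1.19 − 0.01·(-16.861272) = -1.02138728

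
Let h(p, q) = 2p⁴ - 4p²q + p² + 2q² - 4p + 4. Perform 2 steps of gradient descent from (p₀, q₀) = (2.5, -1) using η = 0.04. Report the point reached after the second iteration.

∇h = (8p³ - 8pq + 2p - 4, -4p² + 4q)
(p₁, q₁) = (2.5, -1) − 0.04·(146, -29) = (-3.34, 0.16)
(p₂, q₂) = (-3.34, 0.16) − 0.04·(-304.482432, -43.9824) = (8.83929728, 1.919296)

(8.83929728, 1.919296)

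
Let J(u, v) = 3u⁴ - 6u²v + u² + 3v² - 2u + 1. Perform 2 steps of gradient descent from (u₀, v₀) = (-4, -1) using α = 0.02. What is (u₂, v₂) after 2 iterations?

∇J = (12u³ - 12uv + 2u - 2, -6u² + 6v)
(u₁, v₁) = (-4, -1) − 0.02·(-826, -102) = (12.52, 1.04)
(u₂, v₂) = (12.52, 1.04) − 0.02·(23416.970496, -934.2624) = (-455.81940992, 19.725248)

(-455.81940992, 19.725248)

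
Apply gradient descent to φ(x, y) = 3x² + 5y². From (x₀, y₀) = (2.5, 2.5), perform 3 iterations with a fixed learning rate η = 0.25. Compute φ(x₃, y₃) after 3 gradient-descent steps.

356.25

∇φ = (6x, 10y)
Step 1: at (2.5, 2.5), ∇φ = (15, 25) → (2.5, 2.5) − 0.25·(15, 25) = (-1.25, -3.75)
Step 2: at (-1.25, -3.75), ∇φ = (-7.5, -37.5) → (-1.25, -3.75) − 0.25·(-7.5, -37.5) = (0.625, 5.625)
Step 3: at (0.625, 5.625), ∇φ = (3.75, 56.25) → (0.625, 5.625) − 0.25·(3.75, 56.25) = (-0.3125, -8.4375)
φ(-0.3125, -8.4375) = 356.25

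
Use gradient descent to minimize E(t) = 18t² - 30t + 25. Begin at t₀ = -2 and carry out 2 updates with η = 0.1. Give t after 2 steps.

E′(t) = 36t - 30
Step 1: E′(-2) = -102; t₁ = -2 − 0.1·(-102) = 8.2
Step 2: E′(8.2) = 265.2; t₂ = 8.2 − 0.1·265.2 = -18.32

-18.32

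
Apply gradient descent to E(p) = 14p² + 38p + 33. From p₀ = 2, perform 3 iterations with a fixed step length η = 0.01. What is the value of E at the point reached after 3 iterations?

29.196055681024

E′(p) = 28p + 38
p₁ = 2 − 0.01·94 = 1.06
p₂ = 1.06 − 0.01·67.68 = 0.3832
p₃ = 0.3832 − 0.01·48.7296 = -0.104096
E(-0.104096) = 29.196055681024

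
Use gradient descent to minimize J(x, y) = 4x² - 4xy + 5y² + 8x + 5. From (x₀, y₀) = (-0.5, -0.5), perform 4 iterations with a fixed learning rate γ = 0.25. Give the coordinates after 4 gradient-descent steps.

∇J = (8x - 4y + 8, -4x + 10y)
Step 1: at (-0.5, -0.5), ∇J = (6, -3) → (-0.5, -0.5) − 0.25·(6, -3) = (-2, 0.25)
Step 2: at (-2, 0.25), ∇J = (-9, 10.5) → (-2, 0.25) − 0.25·(-9, 10.5) = (0.25, -2.375)
Step 3: at (0.25, -2.375), ∇J = (19.5, -24.75) → (0.25, -2.375) − 0.25·(19.5, -24.75) = (-4.625, 3.8125)
Step 4: at (-4.625, 3.8125), ∇J = (-44.25, 56.625) → (-4.625, 3.8125) − 0.25·(-44.25, 56.625) = (6.4375, -10.34375)

(6.4375, -10.34375)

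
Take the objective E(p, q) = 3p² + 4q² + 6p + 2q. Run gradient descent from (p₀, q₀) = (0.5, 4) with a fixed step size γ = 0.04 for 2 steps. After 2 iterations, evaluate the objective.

14.44999104

∇E = (6p + 6, 8q + 2)
(p₁, q₁) = (0.5, 4) − 0.04·(9, 34) = (0.14, 2.64)
(p₂, q₂) = (0.14, 2.64) − 0.04·(6.84, 23.12) = (-0.1336, 1.7152)
E(-0.1336, 1.7152) = 14.44999104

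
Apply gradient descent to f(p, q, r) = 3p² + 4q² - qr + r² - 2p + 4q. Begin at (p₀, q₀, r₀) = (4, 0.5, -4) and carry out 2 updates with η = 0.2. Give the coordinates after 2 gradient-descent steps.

∇f = (6p - 2, 8q - r + 4, -q + 2r)
(p₁, q₁, r₁) = (4, 0.5, -4) − 0.2·(22, 12, -8.5) = (-0.4, -1.9, -2.3)
(p₂, q₂, r₂) = (-0.4, -1.9, -2.3) − 0.2·(-4.4, -8.9, -2.7) = (0.48, -0.12, -1.76)

(0.48, -0.12, -1.76)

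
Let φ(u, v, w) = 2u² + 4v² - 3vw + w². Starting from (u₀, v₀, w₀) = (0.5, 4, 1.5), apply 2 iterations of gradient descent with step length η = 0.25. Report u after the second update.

0

∇φ = (4u, 8v - 3w, -3v + 2w)
(u₁, v₁, w₁) = (0.5, 4, 1.5) − 0.25·(2, 27.5, -9) = (0, -2.875, 3.75)
(u₂, v₂, w₂) = (0, -2.875, 3.75) − 0.25·(0, -34.25, 16.125) = (0, 5.6875, -0.28125)
u = 0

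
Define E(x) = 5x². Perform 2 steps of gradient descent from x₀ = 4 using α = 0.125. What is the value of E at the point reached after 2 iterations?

0.3125

E′(x) = 10x
Step 1: E′(4) = 40; x₁ = 4 − 0.125·40 = -1
Step 2: E′(-1) = -10; x₂ = -1 − 0.125·(-10) = 0.25
E(0.25) = 0.3125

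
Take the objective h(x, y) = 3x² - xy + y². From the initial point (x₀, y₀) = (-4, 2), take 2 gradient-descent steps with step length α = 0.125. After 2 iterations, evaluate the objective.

0.4833984375

∇h = (6x - y, -x + 2y)
(x₁, y₁) = (-4, 2) − 0.125·(-26, 8) = (-0.75, 1)
(x₂, y₂) = (-0.75, 1) − 0.125·(-5.5, 2.75) = (-0.0625, 0.65625)
h(-0.0625, 0.65625) = 0.4833984375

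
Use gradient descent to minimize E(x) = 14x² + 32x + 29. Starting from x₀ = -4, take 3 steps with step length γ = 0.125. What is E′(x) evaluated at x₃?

E′(x) = 28x + 32
Step 1: E′(-4) = -80; x₁ = -4 − 0.125·(-80) = 6
Step 2: E′(6) = 200; x₂ = 6 − 0.125·200 = -19
Step 3: E′(-19) = -500; x₃ = -19 − 0.125·(-500) = 43.5
E′(x) at (43.5) = 1250

1250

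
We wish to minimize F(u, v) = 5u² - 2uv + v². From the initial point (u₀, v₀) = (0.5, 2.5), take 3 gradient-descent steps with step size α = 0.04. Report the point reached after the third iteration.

∇F = (10u - 2v, -2u + 2v)
(u₁, v₁) = (0.5, 2.5) − 0.04·(0, 4) = (0.5, 2.34)
(u₂, v₂) = (0.5, 2.34) − 0.04·(0.32, 3.68) = (0.4872, 2.1928)
(u₃, v₃) = (0.4872, 2.1928) − 0.04·(0.4864, 3.4112) = (0.467744, 2.056352)

(0.467744, 2.056352)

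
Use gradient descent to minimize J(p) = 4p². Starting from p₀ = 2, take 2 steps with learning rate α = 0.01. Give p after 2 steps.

J′(p) = 8p
Step 1: J′(2) = 16; p₁ = 2 − 0.01·16 = 1.84
Step 2: J′(1.84) = 14.72; p₂ = 1.84 − 0.01·14.72 = 1.6928

1.6928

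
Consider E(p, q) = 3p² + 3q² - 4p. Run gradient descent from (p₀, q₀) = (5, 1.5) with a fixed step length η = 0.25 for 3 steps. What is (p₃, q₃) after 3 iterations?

∇E = (6p - 4, 6q)
Step 1: at (5, 1.5), ∇E = (26, 9) → (5, 1.5) − 0.25·(26, 9) = (-1.5, -0.75)
Step 2: at (-1.5, -0.75), ∇E = (-13, -4.5) → (-1.5, -0.75) − 0.25·(-13, -4.5) = (1.75, 0.375)
Step 3: at (1.75, 0.375), ∇E = (6.5, 2.25) → (1.75, 0.375) − 0.25·(6.5, 2.25) = (0.125, -0.1875)

(0.125, -0.1875)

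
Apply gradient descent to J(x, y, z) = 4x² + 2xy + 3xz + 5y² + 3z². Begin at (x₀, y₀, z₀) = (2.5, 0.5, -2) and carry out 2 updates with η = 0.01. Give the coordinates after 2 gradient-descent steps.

(2.21265, 0.313, -1.9082)

∇J = (8x + 2y + 3z, 2x + 10y, 3x + 6z)
(x₁, y₁, z₁) = (2.5, 0.5, -2) − 0.01·(15, 10, -4.5) = (2.35, 0.4, -1.955)
(x₂, y₂, z₂) = (2.35, 0.4, -1.955) − 0.01·(13.735, 8.7, -4.68) = (2.21265, 0.313, -1.9082)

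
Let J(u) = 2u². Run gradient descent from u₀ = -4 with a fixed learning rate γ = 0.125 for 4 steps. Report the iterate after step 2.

J′(u) = 4u
u₁ = -4 − 0.125·(-16) = -2
u₂ = -2 − 0.125·(-8) = -1

-1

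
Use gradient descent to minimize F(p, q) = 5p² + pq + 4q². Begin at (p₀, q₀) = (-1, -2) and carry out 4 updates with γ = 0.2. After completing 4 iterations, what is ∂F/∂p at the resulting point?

-22.0416

∇F = (10p + q, p + 8q)
Step 1: at (-1, -2), ∇F = (-12, -17) → (-1, -2) − 0.2·(-12, -17) = (1.4, 1.4)
Step 2: at (1.4, 1.4), ∇F = (15.4, 12.6) → (1.4, 1.4) − 0.2·(15.4, 12.6) = (-1.68, -1.12)
Step 3: at (-1.68, -1.12), ∇F = (-17.92, -10.64) → (-1.68, -1.12) − 0.2·(-17.92, -10.64) = (1.904, 1.008)
Step 4: at (1.904, 1.008), ∇F = (20.048, 9.968) → (1.904, 1.008) − 0.2·(20.048, 9.968) = (-2.1056, -0.9856)
∂F/∂p at (-2.1056, -0.9856) = -22.0416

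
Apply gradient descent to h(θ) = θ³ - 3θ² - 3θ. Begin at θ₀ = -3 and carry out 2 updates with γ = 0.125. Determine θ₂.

h′(θ) = 3θ² - 6θ - 3
Step 1: h′(-3) = 42; θ₁ = -3 − 0.125·42 = -8.25
Step 2: h′(-8.25) = 250.6875; θ₂ = -8.25 − 0.125·250.6875 = -39.5859375

-39.5859375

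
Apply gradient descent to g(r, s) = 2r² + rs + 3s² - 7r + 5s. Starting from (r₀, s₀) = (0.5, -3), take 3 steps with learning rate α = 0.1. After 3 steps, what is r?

1.826

∇g = (4r + s - 7, r + 6s + 5)
(r₁, s₁) = (0.5, -3) − 0.1·(-8, -12.5) = (1.3, -1.75)
(r₂, s₂) = (1.3, -1.75) − 0.1·(-3.55, -4.2) = (1.655, -1.33)
(r₃, s₃) = (1.655, -1.33) − 0.1·(-1.71, -1.325) = (1.826, -1.1975)
r = 1.826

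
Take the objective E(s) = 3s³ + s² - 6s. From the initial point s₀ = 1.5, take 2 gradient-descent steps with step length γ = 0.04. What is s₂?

E′(s) = 9s² + 2s - 6
s₁ = 1.5 − 0.04·17.25 = 0.81
s₂ = 0.81 − 0.04·1.5249 = 0.749004

0.749004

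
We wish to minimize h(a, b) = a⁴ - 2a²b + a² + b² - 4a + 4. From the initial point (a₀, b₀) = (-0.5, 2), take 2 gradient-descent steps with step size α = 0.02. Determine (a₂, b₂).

(-0.43546216, 1.861636)

∇h = (4a³ - 4ab + 2a - 4, -2a² + 2b)
(a₁, b₁) = (-0.5, 2) − 0.02·(-1.5, 3.5) = (-0.47, 1.93)
(a₂, b₂) = (-0.47, 1.93) − 0.02·(-1.726892, 3.4182) = (-0.43546216, 1.861636)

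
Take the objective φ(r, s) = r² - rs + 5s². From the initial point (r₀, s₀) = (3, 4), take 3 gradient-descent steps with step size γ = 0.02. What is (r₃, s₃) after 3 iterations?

(2.843872, 2.191896)

∇φ = (2r - s, -r + 10s)
(r₁, s₁) = (3, 4) − 0.02·(2, 37) = (2.96, 3.26)
(r₂, s₂) = (2.96, 3.26) − 0.02·(2.66, 29.64) = (2.9068, 2.6672)
(r₃, s₃) = (2.9068, 2.6672) − 0.02·(3.1464, 23.7652) = (2.843872, 2.191896)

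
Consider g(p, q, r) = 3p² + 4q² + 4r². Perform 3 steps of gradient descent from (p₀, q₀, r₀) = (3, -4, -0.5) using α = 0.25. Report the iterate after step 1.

∇g = (6p, 8q, 8r)
(p₁, q₁, r₁) = (3, -4, -0.5) − 0.25·(18, -32, -4) = (-1.5, 4, 0.5)

(-1.5, 4, 0.5)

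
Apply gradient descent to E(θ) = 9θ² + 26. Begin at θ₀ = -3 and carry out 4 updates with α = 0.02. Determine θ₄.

-0.50331648

E′(θ) = 18θ
θ₁ = -3 − 0.02·(-54) = -1.92
θ₂ = -1.92 − 0.02·(-34.56) = -1.2288
θ₃ = -1.2288 − 0.02·(-22.1184) = -0.786432
θ₄ = -0.786432 − 0.02·(-14.155776) = -0.50331648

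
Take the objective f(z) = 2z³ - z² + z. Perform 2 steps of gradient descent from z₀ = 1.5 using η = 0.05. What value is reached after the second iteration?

0.7108125

f′(z) = 6z² - 2z + 1
z₁ = 1.5 − 0.05·11.5 = 0.925
z₂ = 0.925 − 0.05·4.28375 = 0.7108125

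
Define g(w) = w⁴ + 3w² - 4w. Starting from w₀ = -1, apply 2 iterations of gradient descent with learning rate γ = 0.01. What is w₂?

-0.74295776

g′(w) = 4w³ + 6w - 4
Step 1: g′(-1) = -14; w₁ = -1 − 0.01·(-14) = -0.86
Step 2: g′(-0.86) = -11.704224; w₂ = -0.86 − 0.01·(-11.704224) = -0.74295776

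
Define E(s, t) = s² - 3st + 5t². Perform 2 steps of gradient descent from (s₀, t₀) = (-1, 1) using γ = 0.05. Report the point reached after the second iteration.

(-0.6225, 0.0625)

∇E = (2s - 3t, -3s + 10t)
(s₁, t₁) = (-1, 1) − 0.05·(-5, 13) = (-0.75, 0.35)
(s₂, t₂) = (-0.75, 0.35) − 0.05·(-2.55, 5.75) = (-0.6225, 0.0625)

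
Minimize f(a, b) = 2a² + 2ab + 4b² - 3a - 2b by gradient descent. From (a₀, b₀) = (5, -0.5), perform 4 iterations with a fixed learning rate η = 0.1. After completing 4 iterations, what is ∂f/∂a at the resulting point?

2.6624

∇f = (4a + 2b - 3, 2a + 8b - 2)
Step 1: at (5, -0.5), ∇f = (16, 4) → (5, -0.5) − 0.1·(16, 4) = (3.4, -0.9)
Step 2: at (3.4, -0.9), ∇f = (8.8, -2.4) → (3.4, -0.9) − 0.1·(8.8, -2.4) = (2.52, -0.66)
Step 3: at (2.52, -0.66), ∇f = (5.76, -2.24) → (2.52, -0.66) − 0.1·(5.76, -2.24) = (1.944, -0.436)
Step 4: at (1.944, -0.436), ∇f = (3.904, -1.6) → (1.944, -0.436) − 0.1·(3.904, -1.6) = (1.5536, -0.276)
∂f/∂a at (1.5536, -0.276) = 2.6624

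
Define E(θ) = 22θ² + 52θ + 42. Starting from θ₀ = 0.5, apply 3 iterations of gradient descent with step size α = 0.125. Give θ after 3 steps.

E′(θ) = 44θ + 52
Step 1: E′(0.5) = 74; θ₁ = 0.5 − 0.125·74 = -8.75
Step 2: E′(-8.75) = -333; θ₂ = -8.75 − 0.125·(-333) = 32.875
Step 3: E′(32.875) = 1498.5; θ₃ = 32.875 − 0.125·1498.5 = -154.4375

-154.4375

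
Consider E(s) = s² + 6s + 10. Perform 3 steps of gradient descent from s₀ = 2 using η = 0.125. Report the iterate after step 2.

E′(s) = 2s + 6
Step 1: E′(2) = 10; s₁ = 2 − 0.125·10 = 0.75
Step 2: E′(0.75) = 7.5; s₂ = 0.75 − 0.125·7.5 = -0.1875

-0.1875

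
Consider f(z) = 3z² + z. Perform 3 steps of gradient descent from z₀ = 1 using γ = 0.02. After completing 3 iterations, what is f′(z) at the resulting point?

4.770304

f′(z) = 6z + 1
Step 1: f′(1) = 7; z₁ = 1 − 0.02·7 = 0.86
Step 2: f′(0.86) = 6.16; z₂ = 0.86 − 0.02·6.16 = 0.7368
Step 3: f′(0.7368) = 5.4208; z₃ = 0.7368 − 0.02·5.4208 = 0.628384
f′(z) at (0.628384) = 4.770304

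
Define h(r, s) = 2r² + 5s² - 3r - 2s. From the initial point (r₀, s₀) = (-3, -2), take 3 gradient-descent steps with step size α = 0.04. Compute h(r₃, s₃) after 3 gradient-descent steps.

∇h = (4r - 3, 10s - 2)
(r₁, s₁) = (-3, -2) − 0.04·(-15, -22) = (-2.4, -1.12)
(r₂, s₂) = (-2.4, -1.12) − 0.04·(-12.6, -13.2) = (-1.896, -0.592)
(r₃, s₃) = (-1.896, -0.592) − 0.04·(-10.584, -7.92) = (-1.47264, -0.2752)
h(-1.47264, -0.2752) = 9.6843323392

9.6843323392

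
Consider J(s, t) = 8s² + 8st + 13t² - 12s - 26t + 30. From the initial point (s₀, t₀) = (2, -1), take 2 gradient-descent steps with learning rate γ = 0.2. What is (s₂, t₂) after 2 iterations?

(-6.64, -20.2)

∇J = (16s + 8t - 12, 8s + 26t - 26)
(s₁, t₁) = (2, -1) − 0.2·(12, -36) = (-0.4, 6.2)
(s₂, t₂) = (-0.4, 6.2) − 0.2·(31.2, 132) = (-6.64, -20.2)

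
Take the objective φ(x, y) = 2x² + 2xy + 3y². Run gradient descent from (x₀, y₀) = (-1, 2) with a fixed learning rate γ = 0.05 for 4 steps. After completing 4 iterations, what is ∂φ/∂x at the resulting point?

∇φ = (4x + 2y, 2x + 6y)
(x₁, y₁) = (-1, 2) − 0.05·(0, 10) = (-1, 1.5)
(x₂, y₂) = (-1, 1.5) − 0.05·(-1, 7) = (-0.95, 1.15)
(x₃, y₃) = (-0.95, 1.15) − 0.05·(-1.5, 5) = (-0.875, 0.9)
(x₄, y₄) = (-0.875, 0.9) − 0.05·(-1.7, 3.65) = (-0.79, 0.7175)
∂φ/∂x at (-0.79, 0.7175) = -1.725

-1.725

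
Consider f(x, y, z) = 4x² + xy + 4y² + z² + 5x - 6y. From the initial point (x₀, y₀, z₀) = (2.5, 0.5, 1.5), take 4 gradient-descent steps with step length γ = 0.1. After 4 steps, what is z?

0.6144

∇f = (8x + y + 5, x + 8y - 6, 2z)
Step 1: at (2.5, 0.5, 1.5), ∇f = (25.5, 0.5, 3) → (2.5, 0.5, 1.5) − 0.1·(25.5, 0.5, 3) = (-0.05, 0.45, 1.2)
Step 2: at (-0.05, 0.45, 1.2), ∇f = (5.05, -2.45, 2.4) → (-0.05, 0.45, 1.2) − 0.1·(5.05, -2.45, 2.4) = (-0.555, 0.695, 0.96)
Step 3: at (-0.555, 0.695, 0.96), ∇f = (1.255, -0.995, 1.92) → (-0.555, 0.695, 0.96) − 0.1·(1.255, -0.995, 1.92) = (-0.6805, 0.7945, 0.768)
Step 4: at (-0.6805, 0.7945, 0.768), ∇f = (0.3505, -0.3245, 1.536) → (-0.6805, 0.7945, 0.768) − 0.1·(0.3505, -0.3245, 1.536) = (-0.71555, 0.82695, 0.6144)
z = 0.6144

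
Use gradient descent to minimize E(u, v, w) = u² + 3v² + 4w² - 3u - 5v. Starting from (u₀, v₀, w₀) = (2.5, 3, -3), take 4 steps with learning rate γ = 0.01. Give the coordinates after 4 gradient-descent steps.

(2.42236816, 2.52495608, -2.14917888)

∇E = (2u - 3, 6v - 5, 8w)
(u₁, v₁, w₁) = (2.5, 3, -3) − 0.01·(2, 13, -24) = (2.48, 2.87, -2.76)
(u₂, v₂, w₂) = (2.48, 2.87, -2.76) − 0.01·(1.96, 12.22, -22.08) = (2.4604, 2.7478, -2.5392)
(u₃, v₃, w₃) = (2.4604, 2.7478, -2.5392) − 0.01·(1.9208, 11.4868, -20.3136) = (2.441192, 2.632932, -2.336064)
(u₄, v₄, w₄) = (2.441192, 2.632932, -2.336064) − 0.01·(1.882384, 10.797592, -18.688512) = (2.42236816, 2.52495608, -2.14917888)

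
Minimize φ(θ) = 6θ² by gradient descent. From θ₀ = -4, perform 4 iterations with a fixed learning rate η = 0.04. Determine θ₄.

φ′(θ) = 12θ
Step 1: φ′(-4) = -48; θ₁ = -4 − 0.04·(-48) = -2.08
Step 2: φ′(-2.08) = -24.96; θ₂ = -2.08 − 0.04·(-24.96) = -1.0816
Step 3: φ′(-1.0816) = -12.9792; θ₃ = -1.0816 − 0.04·(-12.9792) = -0.562432
Step 4: φ′(-0.562432) = -6.749184; θ₄ = -0.562432 − 0.04·(-6.749184) = -0.29246464

-0.29246464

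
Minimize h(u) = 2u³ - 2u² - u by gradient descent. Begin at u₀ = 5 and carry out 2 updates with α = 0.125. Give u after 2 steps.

h′(u) = 6u² - 4u - 1
u₁ = 5 − 0.125·129 = -11.125
u₂ = -11.125 − 0.125·786.09375 = -109.38671875

-109.38671875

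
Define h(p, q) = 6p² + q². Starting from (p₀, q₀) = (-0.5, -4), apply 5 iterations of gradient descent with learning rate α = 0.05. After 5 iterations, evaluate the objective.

5.579012328

∇h = (12p, 2q)
(p₁, q₁) = (-0.5, -4) − 0.05·(-6, -8) = (-0.2, -3.6)
(p₂, q₂) = (-0.2, -3.6) − 0.05·(-2.4, -7.2) = (-0.08, -3.24)
(p₃, q₃) = (-0.08, -3.24) − 0.05·(-0.96, -6.48) = (-0.032, -2.916)
(p₄, q₄) = (-0.032, -2.916) − 0.05·(-0.384, -5.832) = (-0.0128, -2.6244)
(p₅, q₅) = (-0.0128, -2.6244) − 0.05·(-0.1536, -5.2488) = (-0.00512, -2.36196)
h(-0.00512, -2.36196) = 5.579012328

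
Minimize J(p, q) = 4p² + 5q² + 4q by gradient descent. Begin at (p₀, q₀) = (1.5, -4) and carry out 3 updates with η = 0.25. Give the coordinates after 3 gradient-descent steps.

(-1.5, 11.75)

∇J = (8p, 10q + 4)
Step 1: at (1.5, -4), ∇J = (12, -36) → (1.5, -4) − 0.25·(12, -36) = (-1.5, 5)
Step 2: at (-1.5, 5), ∇J = (-12, 54) → (-1.5, 5) − 0.25·(-12, 54) = (1.5, -8.5)
Step 3: at (1.5, -8.5), ∇J = (12, -81) → (1.5, -8.5) − 0.25·(12, -81) = (-1.5, 11.75)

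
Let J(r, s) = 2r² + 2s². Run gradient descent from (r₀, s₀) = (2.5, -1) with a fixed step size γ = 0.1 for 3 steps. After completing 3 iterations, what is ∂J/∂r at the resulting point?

2.16

∇J = (4r, 4s)
Step 1: at (2.5, -1), ∇J = (10, -4) → (2.5, -1) − 0.1·(10, -4) = (1.5, -0.6)
Step 2: at (1.5, -0.6), ∇J = (6, -2.4) → (1.5, -0.6) − 0.1·(6, -2.4) = (0.9, -0.36)
Step 3: at (0.9, -0.36), ∇J = (3.6, -1.44) → (0.9, -0.36) − 0.1·(3.6, -1.44) = (0.54, -0.216)
∂J/∂r at (0.54, -0.216) = 2.16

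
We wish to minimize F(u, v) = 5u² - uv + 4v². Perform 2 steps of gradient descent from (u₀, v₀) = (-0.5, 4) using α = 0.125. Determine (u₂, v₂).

∇F = (10u - v, -u + 8v)
(u₁, v₁) = (-0.5, 4) − 0.125·(-9, 32.5) = (0.625, -0.0625)
(u₂, v₂) = (0.625, -0.0625) − 0.125·(6.3125, -1.125) = (-0.1640625, 0.078125)

(-0.1640625, 0.078125)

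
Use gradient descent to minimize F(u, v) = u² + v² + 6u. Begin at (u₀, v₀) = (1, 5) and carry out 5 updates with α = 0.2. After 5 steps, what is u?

-2.68896

∇F = (2u + 6, 2v)
Step 1: at (1, 5), ∇F = (8, 10) → (1, 5) − 0.2·(8, 10) = (-0.6, 3)
Step 2: at (-0.6, 3), ∇F = (4.8, 6) → (-0.6, 3) − 0.2·(4.8, 6) = (-1.56, 1.8)
Step 3: at (-1.56, 1.8), ∇F = (2.88, 3.6) → (-1.56, 1.8) − 0.2·(2.88, 3.6) = (-2.136, 1.08)
Step 4: at (-2.136, 1.08), ∇F = (1.728, 2.16) → (-2.136, 1.08) − 0.2·(1.728, 2.16) = (-2.4816, 0.648)
Step 5: at (-2.4816, 0.648), ∇F = (1.0368, 1.296) → (-2.4816, 0.648) − 0.2·(1.0368, 1.296) = (-2.68896, 0.3888)
u = -2.68896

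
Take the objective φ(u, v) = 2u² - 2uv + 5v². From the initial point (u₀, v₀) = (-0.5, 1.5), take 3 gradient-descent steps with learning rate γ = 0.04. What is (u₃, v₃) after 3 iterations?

(-0.114528, 0.280544)

∇φ = (4u - 2v, -2u + 10v)
(u₁, v₁) = (-0.5, 1.5) − 0.04·(-5, 16) = (-0.3, 0.86)
(u₂, v₂) = (-0.3, 0.86) − 0.04·(-2.92, 9.2) = (-0.1832, 0.492)
(u₃, v₃) = (-0.1832, 0.492) − 0.04·(-1.7168, 5.2864) = (-0.114528, 0.280544)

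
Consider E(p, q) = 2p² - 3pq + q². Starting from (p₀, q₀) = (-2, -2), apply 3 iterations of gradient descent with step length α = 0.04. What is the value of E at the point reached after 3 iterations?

∇E = (4p - 3q, -3p + 2q)
Step 1: at (-2, -2), ∇E = (-2, 2) → (-2, -2) − 0.04·(-2, 2) = (-1.92, -2.08)
Step 2: at (-1.92, -2.08), ∇E = (-1.44, 1.6) → (-1.92, -2.08) − 0.04·(-1.44, 1.6) = (-1.8624, -2.144)
Step 3: at (-1.8624, -2.144), ∇E = (-1.0176, 1.2992) → (-1.8624, -2.144) − 0.04·(-1.0176, 1.2992) = (-1.821696, -2.195968)
E(-1.821696, -2.195968) = -0.541730275328

-0.541730275328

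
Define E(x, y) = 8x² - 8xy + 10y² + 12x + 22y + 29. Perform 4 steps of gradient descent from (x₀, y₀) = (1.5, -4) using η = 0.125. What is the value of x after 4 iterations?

59.9375

∇E = (16x - 8y + 12, -8x + 20y + 22)
Step 1: at (1.5, -4), ∇E = (68, -70) → (1.5, -4) − 0.125·(68, -70) = (-7, 4.75)
Step 2: at (-7, 4.75), ∇E = (-138, 173) → (-7, 4.75) − 0.125·(-138, 173) = (10.25, -16.875)
Step 3: at (10.25, -16.875), ∇E = (311, -397.5) → (10.25, -16.875) − 0.125·(311, -397.5) = (-28.625, 32.8125)
Step 4: at (-28.625, 32.8125), ∇E = (-708.5, 907.25) → (-28.625, 32.8125) − 0.125·(-708.5, 907.25) = (59.9375, -80.59375)
x = 59.9375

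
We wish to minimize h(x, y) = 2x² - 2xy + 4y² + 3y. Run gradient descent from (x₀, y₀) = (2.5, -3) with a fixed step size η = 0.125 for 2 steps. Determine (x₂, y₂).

(0.3125, -0.25)

∇h = (4x - 2y, -2x + 8y + 3)
(x₁, y₁) = (2.5, -3) − 0.125·(16, -26) = (0.5, 0.25)
(x₂, y₂) = (0.5, 0.25) − 0.125·(1.5, 4) = (0.3125, -0.25)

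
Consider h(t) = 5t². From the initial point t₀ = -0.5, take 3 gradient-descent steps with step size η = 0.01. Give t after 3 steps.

-0.3645

h′(t) = 10t
Step 1: h′(-0.5) = -5; t₁ = -0.5 − 0.01·(-5) = -0.45
Step 2: h′(-0.45) = -4.5; t₂ = -0.45 − 0.01·(-4.5) = -0.405
Step 3: h′(-0.405) = -4.05; t₃ = -0.405 − 0.01·(-4.05) = -0.3645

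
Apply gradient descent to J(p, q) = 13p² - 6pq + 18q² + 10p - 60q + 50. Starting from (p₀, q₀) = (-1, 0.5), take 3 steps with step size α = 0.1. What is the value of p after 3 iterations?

-3.504

∇J = (26p - 6q + 10, -6p + 36q - 60)
(p₁, q₁) = (-1, 0.5) − 0.1·(-19, -36) = (0.9, 4.1)
(p₂, q₂) = (0.9, 4.1) − 0.1·(8.8, 82.2) = (0.02, -4.12)
(p₃, q₃) = (0.02, -4.12) − 0.1·(35.24, -208.44) = (-3.504, 16.724)
p = -3.504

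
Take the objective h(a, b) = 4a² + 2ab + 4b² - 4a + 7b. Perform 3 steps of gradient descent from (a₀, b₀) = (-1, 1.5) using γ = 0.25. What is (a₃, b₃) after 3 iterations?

(-0.3125, -2.6875)

∇h = (8a + 2b - 4, 2a + 8b + 7)
(a₁, b₁) = (-1, 1.5) − 0.25·(-9, 17) = (1.25, -2.75)
(a₂, b₂) = (1.25, -2.75) − 0.25·(0.5, -12.5) = (1.125, 0.375)
(a₃, b₃) = (1.125, 0.375) − 0.25·(5.75, 12.25) = (-0.3125, -2.6875)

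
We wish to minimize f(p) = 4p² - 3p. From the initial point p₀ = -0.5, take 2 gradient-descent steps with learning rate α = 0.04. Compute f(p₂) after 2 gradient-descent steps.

f′(p) = 8p - 3
Step 1: f′(-0.5) = -7; p₁ = -0.5 − 0.04·(-7) = -0.22
Step 2: f′(-0.22) = -4.76; p₂ = -0.22 − 0.04·(-4.76) = -0.0296
f(-0.0296) = 0.09230464

0.09230464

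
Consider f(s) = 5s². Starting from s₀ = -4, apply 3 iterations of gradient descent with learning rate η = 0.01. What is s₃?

f′(s) = 10s
Step 1: f′(-4) = -40; s₁ = -4 − 0.01·(-40) = -3.6
Step 2: f′(-3.6) = -36; s₂ = -3.6 − 0.01·(-36) = -3.24
Step 3: f′(-3.24) = -32.4; s₃ = -3.24 − 0.01·(-32.4) = -2.916

-2.916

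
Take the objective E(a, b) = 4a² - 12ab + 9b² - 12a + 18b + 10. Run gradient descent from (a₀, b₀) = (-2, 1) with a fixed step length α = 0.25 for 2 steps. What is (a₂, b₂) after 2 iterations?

∇E = (8a - 12b - 12, -12a + 18b + 18)
Step 1: at (-2, 1), ∇E = (-40, 60) → (-2, 1) − 0.25·(-40, 60) = (8, -14)
Step 2: at (8, -14), ∇E = (220, -330) → (8, -14) − 0.25·(220, -330) = (-47, 68.5)

(-47, 68.5)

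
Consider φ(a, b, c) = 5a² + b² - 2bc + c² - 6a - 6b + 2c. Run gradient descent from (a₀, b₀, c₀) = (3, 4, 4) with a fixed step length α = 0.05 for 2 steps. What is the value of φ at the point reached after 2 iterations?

-19.1616

∇φ = (10a - 6, 2b - 2c - 6, -2b + 2c + 2)
Step 1: at (3, 4, 4), ∇φ = (24, -6, 2) → (3, 4, 4) − 0.05·(24, -6, 2) = (1.8, 4.3, 3.9)
Step 2: at (1.8, 4.3, 3.9), ∇φ = (12, -5.2, 1.2) → (1.8, 4.3, 3.9) − 0.05·(12, -5.2, 1.2) = (1.2, 4.56, 3.84)
φ(1.2, 4.56, 3.84) = -19.1616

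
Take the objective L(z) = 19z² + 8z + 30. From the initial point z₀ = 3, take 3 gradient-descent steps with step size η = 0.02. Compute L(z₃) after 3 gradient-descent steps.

29.195320745984

L′(z) = 38z + 8
Step 1: L′(3) = 122; z₁ = 3 − 0.02·122 = 0.56
Step 2: L′(0.56) = 29.28; z₂ = 0.56 − 0.02·29.28 = -0.0256
Step 3: L′(-0.0256) = 7.0272; z₃ = -0.0256 − 0.02·7.0272 = -0.166144
L(-0.166144) = 29.195320745984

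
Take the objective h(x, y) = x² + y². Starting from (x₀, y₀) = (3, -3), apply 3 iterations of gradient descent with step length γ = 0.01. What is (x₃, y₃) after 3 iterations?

∇h = (2x, 2y)
Step 1: at (3, -3), ∇h = (6, -6) → (3, -3) − 0.01·(6, -6) = (2.94, -2.94)
Step 2: at (2.94, -2.94), ∇h = (5.88, -5.88) → (2.94, -2.94) − 0.01·(5.88, -5.88) = (2.8812, -2.8812)
Step 3: at (2.8812, -2.8812), ∇h = (5.7624, -5.7624) → (2.8812, -2.8812) − 0.01·(5.7624, -5.7624) = (2.823576, -2.823576)

(2.823576, -2.823576)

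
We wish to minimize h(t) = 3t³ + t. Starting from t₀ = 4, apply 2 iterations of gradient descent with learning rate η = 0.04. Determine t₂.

-3.0064

h′(t) = 9t² + 1
Step 1: h′(4) = 145; t₁ = 4 − 0.04·145 = -1.8
Step 2: h′(-1.8) = 30.16; t₂ = -1.8 − 0.04·30.16 = -3.0064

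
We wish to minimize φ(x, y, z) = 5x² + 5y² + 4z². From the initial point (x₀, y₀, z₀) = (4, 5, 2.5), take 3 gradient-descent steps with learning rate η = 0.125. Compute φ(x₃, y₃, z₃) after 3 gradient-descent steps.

∇φ = (10x, 10y, 8z)
(x₁, y₁, z₁) = (4, 5, 2.5) − 0.125·(40, 50, 20) = (-1, -1.25, 0)
(x₂, y₂, z₂) = (-1, -1.25, 0) − 0.125·(-10, -12.5, 0) = (0.25, 0.3125, 0)
(x₃, y₃, z₃) = (0.25, 0.3125, 0) − 0.125·(2.5, 3.125, 0) = (-0.0625, -0.078125, 0)
φ(-0.0625, -0.078125, 0) = 0.050048828125

0.050048828125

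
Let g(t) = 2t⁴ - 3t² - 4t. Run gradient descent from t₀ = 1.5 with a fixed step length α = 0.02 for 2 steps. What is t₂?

1.15586432

g′(t) = 8t³ - 6t - 4
Step 1: g′(1.5) = 14; t₁ = 1.5 − 0.02·14 = 1.22
Step 2: g′(1.22) = 3.206784; t₂ = 1.22 − 0.02·3.206784 = 1.15586432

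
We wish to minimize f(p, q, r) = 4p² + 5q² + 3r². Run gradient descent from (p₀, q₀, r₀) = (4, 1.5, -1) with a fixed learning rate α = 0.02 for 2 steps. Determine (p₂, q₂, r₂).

(2.8224, 0.96, -0.7744)

∇f = (8p, 10q, 6r)
(p₁, q₁, r₁) = (4, 1.5, -1) − 0.02·(32, 15, -6) = (3.36, 1.2, -0.88)
(p₂, q₂, r₂) = (3.36, 1.2, -0.88) − 0.02·(26.88, 12, -5.28) = (2.8224, 0.96, -0.7744)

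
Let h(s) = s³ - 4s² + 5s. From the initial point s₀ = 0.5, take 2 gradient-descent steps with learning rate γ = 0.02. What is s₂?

h′(s) = 3s² - 8s + 5
s₁ = 0.5 − 0.02·1.75 = 0.465
s₂ = 0.465 − 0.02·1.928675 = 0.4264265

0.4264265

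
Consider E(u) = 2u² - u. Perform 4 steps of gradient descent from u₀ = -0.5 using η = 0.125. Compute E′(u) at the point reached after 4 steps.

-0.1875

E′(u) = 4u - 1
Step 1: E′(-0.5) = -3; u₁ = -0.5 − 0.125·(-3) = -0.125
Step 2: E′(-0.125) = -1.5; u₂ = -0.125 − 0.125·(-1.5) = 0.0625
Step 3: E′(0.0625) = -0.75; u₃ = 0.0625 − 0.125·(-0.75) = 0.15625
Step 4: E′(0.15625) = -0.375; u₄ = 0.15625 − 0.125·(-0.375) = 0.203125
E′(u) at (0.203125) = -0.1875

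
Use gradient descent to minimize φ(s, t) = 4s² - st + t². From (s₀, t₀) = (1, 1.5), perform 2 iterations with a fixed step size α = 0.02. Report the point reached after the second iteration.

∇φ = (8s - t, -s + 2t)
Step 1: at (1, 1.5), ∇φ = (6.5, 2) → (1, 1.5) − 0.02·(6.5, 2) = (0.87, 1.46)
Step 2: at (0.87, 1.46), ∇φ = (5.5, 2.05) → (0.87, 1.46) − 0.02·(5.5, 2.05) = (0.76, 1.419)

(0.76, 1.419)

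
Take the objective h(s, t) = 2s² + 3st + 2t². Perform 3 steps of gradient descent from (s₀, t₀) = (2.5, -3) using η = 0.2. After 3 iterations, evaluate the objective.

1.984256

∇h = (4s + 3t, 3s + 4t)
Step 1: at (2.5, -3), ∇h = (1, -4.5) → (2.5, -3) − 0.2·(1, -4.5) = (2.3, -2.1)
Step 2: at (2.3, -2.1), ∇h = (2.9, -1.5) → (2.3, -2.1) − 0.2·(2.9, -1.5) = (1.72, -1.8)
Step 3: at (1.72, -1.8), ∇h = (1.48, -2.04) → (1.72, -1.8) − 0.2·(1.48, -2.04) = (1.424, -1.392)
h(1.424, -1.392) = 1.984256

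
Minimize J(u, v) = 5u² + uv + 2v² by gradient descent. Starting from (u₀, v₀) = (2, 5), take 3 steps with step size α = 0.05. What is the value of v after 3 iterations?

∇J = (10u + v, u + 4v)
(u₁, v₁) = (2, 5) − 0.05·(25, 22) = (0.75, 3.9)
(u₂, v₂) = (0.75, 3.9) − 0.05·(11.4, 16.35) = (0.18, 3.0825)
(u₃, v₃) = (0.18, 3.0825) − 0.05·(4.8825, 12.51) = (-0.064125, 2.457)
v = 2.457

2.457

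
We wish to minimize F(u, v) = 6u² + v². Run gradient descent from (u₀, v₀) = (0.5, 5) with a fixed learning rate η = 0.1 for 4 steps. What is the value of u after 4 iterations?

∇F = (12u, 2v)
Step 1: at (0.5, 5), ∇F = (6, 10) → (0.5, 5) − 0.1·(6, 10) = (-0.1, 4)
Step 2: at (-0.1, 4), ∇F = (-1.2, 8) → (-0.1, 4) − 0.1·(-1.2, 8) = (0.02, 3.2)
Step 3: at (0.02, 3.2), ∇F = (0.24, 6.4) → (0.02, 3.2) − 0.1·(0.24, 6.4) = (-0.004, 2.56)
Step 4: at (-0.004, 2.56), ∇F = (-0.048, 5.12) → (-0.004, 2.56) − 0.1·(-0.048, 5.12) = (0.0008, 2.048)
u = 0.0008

0.0008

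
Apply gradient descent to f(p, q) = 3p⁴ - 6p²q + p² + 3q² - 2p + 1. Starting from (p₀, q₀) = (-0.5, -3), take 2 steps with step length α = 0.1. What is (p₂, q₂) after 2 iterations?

∇f = (12p³ - 12pq + 2p - 2, -6p² + 6q)
Step 1: at (-0.5, -3), ∇f = (-22.5, -19.5) → (-0.5, -3) − 0.1·(-22.5, -19.5) = (1.75, -1.05)
Step 2: at (1.75, -1.05), ∇f = (87.8625, -24.675) → (1.75, -1.05) − 0.1·(87.8625, -24.675) = (-7.03625, 1.4175)

(-7.03625, 1.4175)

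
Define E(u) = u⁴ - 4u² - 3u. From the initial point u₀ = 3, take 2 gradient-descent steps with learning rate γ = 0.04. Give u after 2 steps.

-0.19458816

E′(u) = 4u³ - 8u - 3
u₁ = 3 − 0.04·81 = -0.24
u₂ = -0.24 − 0.04·(-1.135296) = -0.19458816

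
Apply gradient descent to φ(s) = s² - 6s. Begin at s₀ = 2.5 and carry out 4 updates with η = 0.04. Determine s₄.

2.64180352

φ′(s) = 2s - 6
Step 1: φ′(2.5) = -1; s₁ = 2.5 − 0.04·(-1) = 2.54
Step 2: φ′(2.54) = -0.92; s₂ = 2.54 − 0.04·(-0.92) = 2.5768
Step 3: φ′(2.5768) = -0.8464; s₃ = 2.5768 − 0.04·(-0.8464) = 2.610656
Step 4: φ′(2.610656) = -0.778688; s₄ = 2.610656 − 0.04·(-0.778688) = 2.64180352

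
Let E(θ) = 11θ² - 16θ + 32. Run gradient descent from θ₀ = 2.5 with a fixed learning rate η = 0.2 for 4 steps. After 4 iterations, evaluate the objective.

E′(θ) = 22θ - 16
θ₁ = 2.5 − 0.2·39 = -5.3
θ₂ = -5.3 − 0.2·(-132.6) = 21.22
θ₃ = 21.22 − 0.2·450.84 = -68.948
θ₄ = -68.948 − 0.2·(-1532.856) = 237.6232
E(237.6232) = 617342.66576064

617342.66576064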